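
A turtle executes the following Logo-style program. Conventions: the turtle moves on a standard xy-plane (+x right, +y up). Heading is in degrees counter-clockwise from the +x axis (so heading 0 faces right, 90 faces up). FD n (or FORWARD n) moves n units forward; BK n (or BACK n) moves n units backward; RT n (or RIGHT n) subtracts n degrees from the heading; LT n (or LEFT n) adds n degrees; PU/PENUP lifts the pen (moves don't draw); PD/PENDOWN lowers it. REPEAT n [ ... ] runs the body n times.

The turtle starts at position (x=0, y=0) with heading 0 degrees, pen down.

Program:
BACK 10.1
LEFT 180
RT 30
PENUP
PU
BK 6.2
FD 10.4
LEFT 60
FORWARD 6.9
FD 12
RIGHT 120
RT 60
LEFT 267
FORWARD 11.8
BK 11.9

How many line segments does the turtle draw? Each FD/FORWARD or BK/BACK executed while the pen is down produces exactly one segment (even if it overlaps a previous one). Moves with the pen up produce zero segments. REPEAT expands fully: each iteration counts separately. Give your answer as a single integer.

Answer: 1

Derivation:
Executing turtle program step by step:
Start: pos=(0,0), heading=0, pen down
BK 10.1: (0,0) -> (-10.1,0) [heading=0, draw]
LT 180: heading 0 -> 180
RT 30: heading 180 -> 150
PU: pen up
PU: pen up
BK 6.2: (-10.1,0) -> (-4.731,-3.1) [heading=150, move]
FD 10.4: (-4.731,-3.1) -> (-13.737,2.1) [heading=150, move]
LT 60: heading 150 -> 210
FD 6.9: (-13.737,2.1) -> (-19.713,-1.35) [heading=210, move]
FD 12: (-19.713,-1.35) -> (-30.105,-7.35) [heading=210, move]
RT 120: heading 210 -> 90
RT 60: heading 90 -> 30
LT 267: heading 30 -> 297
FD 11.8: (-30.105,-7.35) -> (-24.748,-17.864) [heading=297, move]
BK 11.9: (-24.748,-17.864) -> (-30.151,-7.261) [heading=297, move]
Final: pos=(-30.151,-7.261), heading=297, 1 segment(s) drawn
Segments drawn: 1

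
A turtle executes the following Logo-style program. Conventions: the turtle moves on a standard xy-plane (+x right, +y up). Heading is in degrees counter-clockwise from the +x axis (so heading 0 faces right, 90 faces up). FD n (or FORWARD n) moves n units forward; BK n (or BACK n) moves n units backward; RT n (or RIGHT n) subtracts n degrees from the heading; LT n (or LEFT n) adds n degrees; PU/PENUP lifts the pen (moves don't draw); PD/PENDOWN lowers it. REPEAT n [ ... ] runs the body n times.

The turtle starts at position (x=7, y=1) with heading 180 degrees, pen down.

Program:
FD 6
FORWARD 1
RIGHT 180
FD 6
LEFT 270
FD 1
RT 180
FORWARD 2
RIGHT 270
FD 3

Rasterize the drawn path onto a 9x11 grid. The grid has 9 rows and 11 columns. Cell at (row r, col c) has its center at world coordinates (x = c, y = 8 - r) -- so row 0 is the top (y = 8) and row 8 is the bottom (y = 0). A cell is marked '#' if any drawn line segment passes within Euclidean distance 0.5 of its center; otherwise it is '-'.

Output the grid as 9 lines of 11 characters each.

Answer: -----------
-----------
-----------
-----------
-----------
-----------
---####----
########---
------#----

Derivation:
Segment 0: (7,1) -> (1,1)
Segment 1: (1,1) -> (0,1)
Segment 2: (0,1) -> (6,1)
Segment 3: (6,1) -> (6,0)
Segment 4: (6,0) -> (6,2)
Segment 5: (6,2) -> (3,2)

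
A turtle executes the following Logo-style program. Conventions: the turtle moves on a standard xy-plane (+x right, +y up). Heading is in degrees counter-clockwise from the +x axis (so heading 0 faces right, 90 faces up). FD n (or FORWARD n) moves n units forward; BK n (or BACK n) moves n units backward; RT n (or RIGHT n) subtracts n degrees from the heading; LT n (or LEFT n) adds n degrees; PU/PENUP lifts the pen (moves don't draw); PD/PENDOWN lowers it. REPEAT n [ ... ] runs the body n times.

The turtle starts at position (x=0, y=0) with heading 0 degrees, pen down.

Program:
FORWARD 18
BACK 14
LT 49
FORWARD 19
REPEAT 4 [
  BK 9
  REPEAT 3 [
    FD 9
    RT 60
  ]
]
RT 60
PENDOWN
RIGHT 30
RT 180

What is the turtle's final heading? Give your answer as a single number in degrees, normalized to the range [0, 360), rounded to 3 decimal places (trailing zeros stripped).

Answer: 139

Derivation:
Executing turtle program step by step:
Start: pos=(0,0), heading=0, pen down
FD 18: (0,0) -> (18,0) [heading=0, draw]
BK 14: (18,0) -> (4,0) [heading=0, draw]
LT 49: heading 0 -> 49
FD 19: (4,0) -> (16.465,14.339) [heading=49, draw]
REPEAT 4 [
  -- iteration 1/4 --
  BK 9: (16.465,14.339) -> (10.561,7.547) [heading=49, draw]
  REPEAT 3 [
    -- iteration 1/3 --
    FD 9: (10.561,7.547) -> (16.465,14.339) [heading=49, draw]
    RT 60: heading 49 -> 349
    -- iteration 2/3 --
    FD 9: (16.465,14.339) -> (25.3,12.622) [heading=349, draw]
    RT 60: heading 349 -> 289
    -- iteration 3/3 --
    FD 9: (25.3,12.622) -> (28.23,4.113) [heading=289, draw]
    RT 60: heading 289 -> 229
  ]
  -- iteration 2/4 --
  BK 9: (28.23,4.113) -> (34.134,10.905) [heading=229, draw]
  REPEAT 3 [
    -- iteration 1/3 --
    FD 9: (34.134,10.905) -> (28.23,4.113) [heading=229, draw]
    RT 60: heading 229 -> 169
    -- iteration 2/3 --
    FD 9: (28.23,4.113) -> (19.395,5.83) [heading=169, draw]
    RT 60: heading 169 -> 109
    -- iteration 3/3 --
    FD 9: (19.395,5.83) -> (16.465,14.339) [heading=109, draw]
    RT 60: heading 109 -> 49
  ]
  -- iteration 3/4 --
  BK 9: (16.465,14.339) -> (10.561,7.547) [heading=49, draw]
  REPEAT 3 [
    -- iteration 1/3 --
    FD 9: (10.561,7.547) -> (16.465,14.339) [heading=49, draw]
    RT 60: heading 49 -> 349
    -- iteration 2/3 --
    FD 9: (16.465,14.339) -> (25.3,12.622) [heading=349, draw]
    RT 60: heading 349 -> 289
    -- iteration 3/3 --
    FD 9: (25.3,12.622) -> (28.23,4.113) [heading=289, draw]
    RT 60: heading 289 -> 229
  ]
  -- iteration 4/4 --
  BK 9: (28.23,4.113) -> (34.134,10.905) [heading=229, draw]
  REPEAT 3 [
    -- iteration 1/3 --
    FD 9: (34.134,10.905) -> (28.23,4.113) [heading=229, draw]
    RT 60: heading 229 -> 169
    -- iteration 2/3 --
    FD 9: (28.23,4.113) -> (19.395,5.83) [heading=169, draw]
    RT 60: heading 169 -> 109
    -- iteration 3/3 --
    FD 9: (19.395,5.83) -> (16.465,14.339) [heading=109, draw]
    RT 60: heading 109 -> 49
  ]
]
RT 60: heading 49 -> 349
PD: pen down
RT 30: heading 349 -> 319
RT 180: heading 319 -> 139
Final: pos=(16.465,14.339), heading=139, 19 segment(s) drawn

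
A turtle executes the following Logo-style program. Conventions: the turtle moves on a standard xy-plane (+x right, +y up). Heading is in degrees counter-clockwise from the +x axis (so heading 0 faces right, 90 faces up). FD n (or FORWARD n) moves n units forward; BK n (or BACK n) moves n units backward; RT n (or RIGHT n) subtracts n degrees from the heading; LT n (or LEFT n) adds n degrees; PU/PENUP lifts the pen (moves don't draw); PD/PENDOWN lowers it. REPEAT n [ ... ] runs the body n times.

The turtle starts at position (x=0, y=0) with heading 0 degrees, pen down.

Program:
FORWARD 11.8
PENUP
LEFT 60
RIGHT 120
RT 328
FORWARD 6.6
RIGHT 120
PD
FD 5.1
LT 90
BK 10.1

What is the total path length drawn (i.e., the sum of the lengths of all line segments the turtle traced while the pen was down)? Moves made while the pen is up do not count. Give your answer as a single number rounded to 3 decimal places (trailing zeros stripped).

Executing turtle program step by step:
Start: pos=(0,0), heading=0, pen down
FD 11.8: (0,0) -> (11.8,0) [heading=0, draw]
PU: pen up
LT 60: heading 0 -> 60
RT 120: heading 60 -> 300
RT 328: heading 300 -> 332
FD 6.6: (11.8,0) -> (17.627,-3.099) [heading=332, move]
RT 120: heading 332 -> 212
PD: pen down
FD 5.1: (17.627,-3.099) -> (13.302,-5.801) [heading=212, draw]
LT 90: heading 212 -> 302
BK 10.1: (13.302,-5.801) -> (7.95,2.764) [heading=302, draw]
Final: pos=(7.95,2.764), heading=302, 3 segment(s) drawn

Segment lengths:
  seg 1: (0,0) -> (11.8,0), length = 11.8
  seg 2: (17.627,-3.099) -> (13.302,-5.801), length = 5.1
  seg 3: (13.302,-5.801) -> (7.95,2.764), length = 10.1
Total = 27

Answer: 27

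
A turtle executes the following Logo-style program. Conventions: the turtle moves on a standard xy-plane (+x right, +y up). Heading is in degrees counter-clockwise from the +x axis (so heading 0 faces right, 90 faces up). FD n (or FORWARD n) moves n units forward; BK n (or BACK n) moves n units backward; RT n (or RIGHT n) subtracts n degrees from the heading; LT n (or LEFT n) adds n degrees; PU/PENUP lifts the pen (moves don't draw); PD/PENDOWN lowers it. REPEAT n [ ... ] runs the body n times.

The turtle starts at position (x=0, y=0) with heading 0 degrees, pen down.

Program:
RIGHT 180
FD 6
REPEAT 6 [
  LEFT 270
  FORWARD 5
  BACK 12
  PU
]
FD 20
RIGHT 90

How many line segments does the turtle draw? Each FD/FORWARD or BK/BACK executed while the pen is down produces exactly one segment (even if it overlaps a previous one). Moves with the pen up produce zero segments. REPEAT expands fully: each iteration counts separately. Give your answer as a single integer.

Answer: 3

Derivation:
Executing turtle program step by step:
Start: pos=(0,0), heading=0, pen down
RT 180: heading 0 -> 180
FD 6: (0,0) -> (-6,0) [heading=180, draw]
REPEAT 6 [
  -- iteration 1/6 --
  LT 270: heading 180 -> 90
  FD 5: (-6,0) -> (-6,5) [heading=90, draw]
  BK 12: (-6,5) -> (-6,-7) [heading=90, draw]
  PU: pen up
  -- iteration 2/6 --
  LT 270: heading 90 -> 0
  FD 5: (-6,-7) -> (-1,-7) [heading=0, move]
  BK 12: (-1,-7) -> (-13,-7) [heading=0, move]
  PU: pen up
  -- iteration 3/6 --
  LT 270: heading 0 -> 270
  FD 5: (-13,-7) -> (-13,-12) [heading=270, move]
  BK 12: (-13,-12) -> (-13,0) [heading=270, move]
  PU: pen up
  -- iteration 4/6 --
  LT 270: heading 270 -> 180
  FD 5: (-13,0) -> (-18,0) [heading=180, move]
  BK 12: (-18,0) -> (-6,0) [heading=180, move]
  PU: pen up
  -- iteration 5/6 --
  LT 270: heading 180 -> 90
  FD 5: (-6,0) -> (-6,5) [heading=90, move]
  BK 12: (-6,5) -> (-6,-7) [heading=90, move]
  PU: pen up
  -- iteration 6/6 --
  LT 270: heading 90 -> 0
  FD 5: (-6,-7) -> (-1,-7) [heading=0, move]
  BK 12: (-1,-7) -> (-13,-7) [heading=0, move]
  PU: pen up
]
FD 20: (-13,-7) -> (7,-7) [heading=0, move]
RT 90: heading 0 -> 270
Final: pos=(7,-7), heading=270, 3 segment(s) drawn
Segments drawn: 3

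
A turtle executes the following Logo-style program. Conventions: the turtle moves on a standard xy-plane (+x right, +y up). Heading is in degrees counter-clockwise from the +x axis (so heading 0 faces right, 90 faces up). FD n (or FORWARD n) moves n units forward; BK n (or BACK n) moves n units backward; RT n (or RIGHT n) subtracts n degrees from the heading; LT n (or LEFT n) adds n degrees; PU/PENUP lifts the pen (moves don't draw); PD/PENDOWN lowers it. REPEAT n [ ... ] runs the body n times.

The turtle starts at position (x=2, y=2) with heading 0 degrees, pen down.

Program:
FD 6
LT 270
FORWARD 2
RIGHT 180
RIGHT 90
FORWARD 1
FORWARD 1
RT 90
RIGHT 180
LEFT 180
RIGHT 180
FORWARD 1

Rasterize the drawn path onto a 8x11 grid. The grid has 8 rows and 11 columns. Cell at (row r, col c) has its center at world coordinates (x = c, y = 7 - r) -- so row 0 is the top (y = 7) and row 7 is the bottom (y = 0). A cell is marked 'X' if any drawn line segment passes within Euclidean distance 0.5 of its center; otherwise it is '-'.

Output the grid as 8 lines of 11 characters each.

Segment 0: (2,2) -> (8,2)
Segment 1: (8,2) -> (8,0)
Segment 2: (8,0) -> (9,0)
Segment 3: (9,0) -> (10,0)
Segment 4: (10,0) -> (10,1)

Answer: -----------
-----------
-----------
-----------
-----------
--XXXXXXX--
--------X-X
--------XXX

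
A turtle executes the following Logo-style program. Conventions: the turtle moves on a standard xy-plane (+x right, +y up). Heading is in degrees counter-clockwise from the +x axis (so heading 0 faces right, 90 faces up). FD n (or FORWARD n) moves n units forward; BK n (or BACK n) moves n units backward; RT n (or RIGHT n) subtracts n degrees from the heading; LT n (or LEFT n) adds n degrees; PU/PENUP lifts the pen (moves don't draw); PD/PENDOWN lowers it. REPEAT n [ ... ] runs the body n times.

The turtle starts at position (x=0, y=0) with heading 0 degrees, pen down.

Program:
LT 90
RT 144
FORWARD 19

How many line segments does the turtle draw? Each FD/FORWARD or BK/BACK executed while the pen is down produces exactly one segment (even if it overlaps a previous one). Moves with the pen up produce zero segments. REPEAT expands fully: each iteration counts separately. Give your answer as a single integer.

Executing turtle program step by step:
Start: pos=(0,0), heading=0, pen down
LT 90: heading 0 -> 90
RT 144: heading 90 -> 306
FD 19: (0,0) -> (11.168,-15.371) [heading=306, draw]
Final: pos=(11.168,-15.371), heading=306, 1 segment(s) drawn
Segments drawn: 1

Answer: 1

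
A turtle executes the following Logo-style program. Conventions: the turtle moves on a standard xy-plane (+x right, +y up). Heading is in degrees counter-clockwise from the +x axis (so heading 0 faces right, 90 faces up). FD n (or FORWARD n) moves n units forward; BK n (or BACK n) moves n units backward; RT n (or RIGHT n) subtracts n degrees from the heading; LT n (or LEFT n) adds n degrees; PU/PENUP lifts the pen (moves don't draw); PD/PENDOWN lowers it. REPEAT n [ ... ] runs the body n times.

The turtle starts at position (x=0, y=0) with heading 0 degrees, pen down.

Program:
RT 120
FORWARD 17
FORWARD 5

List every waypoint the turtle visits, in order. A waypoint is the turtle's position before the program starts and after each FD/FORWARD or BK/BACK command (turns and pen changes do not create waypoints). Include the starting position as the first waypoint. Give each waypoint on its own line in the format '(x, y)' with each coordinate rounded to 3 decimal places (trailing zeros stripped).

Executing turtle program step by step:
Start: pos=(0,0), heading=0, pen down
RT 120: heading 0 -> 240
FD 17: (0,0) -> (-8.5,-14.722) [heading=240, draw]
FD 5: (-8.5,-14.722) -> (-11,-19.053) [heading=240, draw]
Final: pos=(-11,-19.053), heading=240, 2 segment(s) drawn
Waypoints (3 total):
(0, 0)
(-8.5, -14.722)
(-11, -19.053)

Answer: (0, 0)
(-8.5, -14.722)
(-11, -19.053)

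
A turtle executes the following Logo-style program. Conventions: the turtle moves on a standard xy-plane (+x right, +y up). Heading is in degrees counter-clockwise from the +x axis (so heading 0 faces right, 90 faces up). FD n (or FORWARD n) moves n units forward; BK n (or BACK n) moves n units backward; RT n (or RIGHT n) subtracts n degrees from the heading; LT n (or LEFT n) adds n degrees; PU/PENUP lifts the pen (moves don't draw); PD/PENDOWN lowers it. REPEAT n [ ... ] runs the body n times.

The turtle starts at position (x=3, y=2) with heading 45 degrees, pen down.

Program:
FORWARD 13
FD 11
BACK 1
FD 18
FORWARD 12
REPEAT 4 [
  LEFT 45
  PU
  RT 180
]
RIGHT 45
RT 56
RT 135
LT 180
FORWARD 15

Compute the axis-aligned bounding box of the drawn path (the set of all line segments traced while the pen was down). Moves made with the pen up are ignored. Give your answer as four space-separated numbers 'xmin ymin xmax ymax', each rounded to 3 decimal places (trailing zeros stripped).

Executing turtle program step by step:
Start: pos=(3,2), heading=45, pen down
FD 13: (3,2) -> (12.192,11.192) [heading=45, draw]
FD 11: (12.192,11.192) -> (19.971,18.971) [heading=45, draw]
BK 1: (19.971,18.971) -> (19.263,18.263) [heading=45, draw]
FD 18: (19.263,18.263) -> (31.991,30.991) [heading=45, draw]
FD 12: (31.991,30.991) -> (40.477,39.477) [heading=45, draw]
REPEAT 4 [
  -- iteration 1/4 --
  LT 45: heading 45 -> 90
  PU: pen up
  RT 180: heading 90 -> 270
  -- iteration 2/4 --
  LT 45: heading 270 -> 315
  PU: pen up
  RT 180: heading 315 -> 135
  -- iteration 3/4 --
  LT 45: heading 135 -> 180
  PU: pen up
  RT 180: heading 180 -> 0
  -- iteration 4/4 --
  LT 45: heading 0 -> 45
  PU: pen up
  RT 180: heading 45 -> 225
]
RT 45: heading 225 -> 180
RT 56: heading 180 -> 124
RT 135: heading 124 -> 349
LT 180: heading 349 -> 169
FD 15: (40.477,39.477) -> (25.752,42.339) [heading=169, move]
Final: pos=(25.752,42.339), heading=169, 5 segment(s) drawn

Segment endpoints: x in {3, 12.192, 19.263, 19.971, 31.991, 40.477}, y in {2, 11.192, 18.263, 18.971, 30.991, 39.477}
xmin=3, ymin=2, xmax=40.477, ymax=39.477

Answer: 3 2 40.477 39.477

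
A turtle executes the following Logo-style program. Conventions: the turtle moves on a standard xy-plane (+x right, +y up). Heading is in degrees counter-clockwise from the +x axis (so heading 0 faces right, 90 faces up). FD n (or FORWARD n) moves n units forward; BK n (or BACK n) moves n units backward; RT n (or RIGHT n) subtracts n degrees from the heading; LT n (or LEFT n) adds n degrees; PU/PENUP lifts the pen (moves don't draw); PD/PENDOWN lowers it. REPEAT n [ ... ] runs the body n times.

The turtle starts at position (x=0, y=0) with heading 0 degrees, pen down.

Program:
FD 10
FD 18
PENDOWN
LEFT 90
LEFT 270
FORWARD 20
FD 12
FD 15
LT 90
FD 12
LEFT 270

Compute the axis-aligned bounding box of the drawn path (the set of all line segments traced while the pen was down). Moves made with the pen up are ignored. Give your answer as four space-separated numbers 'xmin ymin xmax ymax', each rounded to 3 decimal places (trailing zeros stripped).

Answer: 0 0 75 12

Derivation:
Executing turtle program step by step:
Start: pos=(0,0), heading=0, pen down
FD 10: (0,0) -> (10,0) [heading=0, draw]
FD 18: (10,0) -> (28,0) [heading=0, draw]
PD: pen down
LT 90: heading 0 -> 90
LT 270: heading 90 -> 0
FD 20: (28,0) -> (48,0) [heading=0, draw]
FD 12: (48,0) -> (60,0) [heading=0, draw]
FD 15: (60,0) -> (75,0) [heading=0, draw]
LT 90: heading 0 -> 90
FD 12: (75,0) -> (75,12) [heading=90, draw]
LT 270: heading 90 -> 0
Final: pos=(75,12), heading=0, 6 segment(s) drawn

Segment endpoints: x in {0, 10, 28, 48, 60, 75}, y in {0, 0, 0, 0, 12}
xmin=0, ymin=0, xmax=75, ymax=12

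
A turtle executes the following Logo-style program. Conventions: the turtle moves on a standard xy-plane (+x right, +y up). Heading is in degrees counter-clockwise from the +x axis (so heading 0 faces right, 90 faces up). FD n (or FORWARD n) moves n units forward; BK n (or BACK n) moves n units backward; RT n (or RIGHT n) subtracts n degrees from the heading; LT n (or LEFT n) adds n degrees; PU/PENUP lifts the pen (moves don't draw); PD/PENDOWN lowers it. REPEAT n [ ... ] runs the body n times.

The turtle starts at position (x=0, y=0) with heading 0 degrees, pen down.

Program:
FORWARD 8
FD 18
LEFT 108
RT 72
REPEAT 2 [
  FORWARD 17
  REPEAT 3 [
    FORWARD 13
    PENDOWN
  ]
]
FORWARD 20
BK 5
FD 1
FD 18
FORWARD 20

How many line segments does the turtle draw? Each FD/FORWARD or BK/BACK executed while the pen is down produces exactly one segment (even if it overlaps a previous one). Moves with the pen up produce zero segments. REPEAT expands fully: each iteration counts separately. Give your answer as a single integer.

Answer: 15

Derivation:
Executing turtle program step by step:
Start: pos=(0,0), heading=0, pen down
FD 8: (0,0) -> (8,0) [heading=0, draw]
FD 18: (8,0) -> (26,0) [heading=0, draw]
LT 108: heading 0 -> 108
RT 72: heading 108 -> 36
REPEAT 2 [
  -- iteration 1/2 --
  FD 17: (26,0) -> (39.753,9.992) [heading=36, draw]
  REPEAT 3 [
    -- iteration 1/3 --
    FD 13: (39.753,9.992) -> (50.271,17.634) [heading=36, draw]
    PD: pen down
    -- iteration 2/3 --
    FD 13: (50.271,17.634) -> (60.788,25.275) [heading=36, draw]
    PD: pen down
    -- iteration 3/3 --
    FD 13: (60.788,25.275) -> (71.305,32.916) [heading=36, draw]
    PD: pen down
  ]
  -- iteration 2/2 --
  FD 17: (71.305,32.916) -> (85.058,42.908) [heading=36, draw]
  REPEAT 3 [
    -- iteration 1/3 --
    FD 13: (85.058,42.908) -> (95.575,50.55) [heading=36, draw]
    PD: pen down
    -- iteration 2/3 --
    FD 13: (95.575,50.55) -> (106.093,58.191) [heading=36, draw]
    PD: pen down
    -- iteration 3/3 --
    FD 13: (106.093,58.191) -> (116.61,65.832) [heading=36, draw]
    PD: pen down
  ]
]
FD 20: (116.61,65.832) -> (132.79,77.588) [heading=36, draw]
BK 5: (132.79,77.588) -> (128.745,74.649) [heading=36, draw]
FD 1: (128.745,74.649) -> (129.554,75.237) [heading=36, draw]
FD 18: (129.554,75.237) -> (144.116,85.817) [heading=36, draw]
FD 20: (144.116,85.817) -> (160.297,97.572) [heading=36, draw]
Final: pos=(160.297,97.572), heading=36, 15 segment(s) drawn
Segments drawn: 15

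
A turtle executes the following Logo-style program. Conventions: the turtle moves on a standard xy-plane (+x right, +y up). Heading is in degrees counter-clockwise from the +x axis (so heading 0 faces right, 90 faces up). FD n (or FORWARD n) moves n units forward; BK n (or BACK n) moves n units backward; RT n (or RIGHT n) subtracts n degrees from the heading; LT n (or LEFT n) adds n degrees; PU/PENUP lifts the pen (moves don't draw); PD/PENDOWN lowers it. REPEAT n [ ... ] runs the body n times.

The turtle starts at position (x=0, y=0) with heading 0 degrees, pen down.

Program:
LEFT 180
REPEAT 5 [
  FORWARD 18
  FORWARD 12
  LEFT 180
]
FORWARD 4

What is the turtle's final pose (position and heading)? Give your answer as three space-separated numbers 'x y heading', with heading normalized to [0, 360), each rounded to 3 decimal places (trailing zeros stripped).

Answer: -26 0 0

Derivation:
Executing turtle program step by step:
Start: pos=(0,0), heading=0, pen down
LT 180: heading 0 -> 180
REPEAT 5 [
  -- iteration 1/5 --
  FD 18: (0,0) -> (-18,0) [heading=180, draw]
  FD 12: (-18,0) -> (-30,0) [heading=180, draw]
  LT 180: heading 180 -> 0
  -- iteration 2/5 --
  FD 18: (-30,0) -> (-12,0) [heading=0, draw]
  FD 12: (-12,0) -> (0,0) [heading=0, draw]
  LT 180: heading 0 -> 180
  -- iteration 3/5 --
  FD 18: (0,0) -> (-18,0) [heading=180, draw]
  FD 12: (-18,0) -> (-30,0) [heading=180, draw]
  LT 180: heading 180 -> 0
  -- iteration 4/5 --
  FD 18: (-30,0) -> (-12,0) [heading=0, draw]
  FD 12: (-12,0) -> (0,0) [heading=0, draw]
  LT 180: heading 0 -> 180
  -- iteration 5/5 --
  FD 18: (0,0) -> (-18,0) [heading=180, draw]
  FD 12: (-18,0) -> (-30,0) [heading=180, draw]
  LT 180: heading 180 -> 0
]
FD 4: (-30,0) -> (-26,0) [heading=0, draw]
Final: pos=(-26,0), heading=0, 11 segment(s) drawn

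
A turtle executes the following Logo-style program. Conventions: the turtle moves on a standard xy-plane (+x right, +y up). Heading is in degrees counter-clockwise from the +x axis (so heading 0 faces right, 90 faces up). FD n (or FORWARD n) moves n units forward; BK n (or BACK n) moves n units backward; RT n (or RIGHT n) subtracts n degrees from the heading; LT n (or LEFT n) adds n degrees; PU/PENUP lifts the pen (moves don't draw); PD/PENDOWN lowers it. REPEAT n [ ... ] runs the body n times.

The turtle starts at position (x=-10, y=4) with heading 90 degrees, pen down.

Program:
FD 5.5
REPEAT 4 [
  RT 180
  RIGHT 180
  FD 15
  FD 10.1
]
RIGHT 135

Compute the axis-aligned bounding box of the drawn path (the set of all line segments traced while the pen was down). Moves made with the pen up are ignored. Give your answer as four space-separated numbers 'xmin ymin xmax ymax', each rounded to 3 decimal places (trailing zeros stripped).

Executing turtle program step by step:
Start: pos=(-10,4), heading=90, pen down
FD 5.5: (-10,4) -> (-10,9.5) [heading=90, draw]
REPEAT 4 [
  -- iteration 1/4 --
  RT 180: heading 90 -> 270
  RT 180: heading 270 -> 90
  FD 15: (-10,9.5) -> (-10,24.5) [heading=90, draw]
  FD 10.1: (-10,24.5) -> (-10,34.6) [heading=90, draw]
  -- iteration 2/4 --
  RT 180: heading 90 -> 270
  RT 180: heading 270 -> 90
  FD 15: (-10,34.6) -> (-10,49.6) [heading=90, draw]
  FD 10.1: (-10,49.6) -> (-10,59.7) [heading=90, draw]
  -- iteration 3/4 --
  RT 180: heading 90 -> 270
  RT 180: heading 270 -> 90
  FD 15: (-10,59.7) -> (-10,74.7) [heading=90, draw]
  FD 10.1: (-10,74.7) -> (-10,84.8) [heading=90, draw]
  -- iteration 4/4 --
  RT 180: heading 90 -> 270
  RT 180: heading 270 -> 90
  FD 15: (-10,84.8) -> (-10,99.8) [heading=90, draw]
  FD 10.1: (-10,99.8) -> (-10,109.9) [heading=90, draw]
]
RT 135: heading 90 -> 315
Final: pos=(-10,109.9), heading=315, 9 segment(s) drawn

Segment endpoints: x in {-10, -10, -10, -10, -10, -10, -10, -10}, y in {4, 9.5, 24.5, 34.6, 49.6, 59.7, 74.7, 84.8, 99.8, 109.9}
xmin=-10, ymin=4, xmax=-10, ymax=109.9

Answer: -10 4 -10 109.9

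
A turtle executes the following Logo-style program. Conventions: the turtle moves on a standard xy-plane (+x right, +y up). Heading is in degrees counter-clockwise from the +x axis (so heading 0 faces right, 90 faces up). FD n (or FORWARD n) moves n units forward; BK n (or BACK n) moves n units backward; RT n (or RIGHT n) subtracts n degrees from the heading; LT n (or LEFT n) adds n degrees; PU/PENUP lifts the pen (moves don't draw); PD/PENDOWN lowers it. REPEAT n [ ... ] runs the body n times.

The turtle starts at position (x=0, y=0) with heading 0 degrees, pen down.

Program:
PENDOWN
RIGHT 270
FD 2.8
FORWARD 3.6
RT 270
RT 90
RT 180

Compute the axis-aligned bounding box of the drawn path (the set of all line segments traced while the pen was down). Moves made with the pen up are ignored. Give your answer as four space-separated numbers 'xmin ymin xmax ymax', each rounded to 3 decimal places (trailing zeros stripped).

Executing turtle program step by step:
Start: pos=(0,0), heading=0, pen down
PD: pen down
RT 270: heading 0 -> 90
FD 2.8: (0,0) -> (0,2.8) [heading=90, draw]
FD 3.6: (0,2.8) -> (0,6.4) [heading=90, draw]
RT 270: heading 90 -> 180
RT 90: heading 180 -> 90
RT 180: heading 90 -> 270
Final: pos=(0,6.4), heading=270, 2 segment(s) drawn

Segment endpoints: x in {0, 0, 0}, y in {0, 2.8, 6.4}
xmin=0, ymin=0, xmax=0, ymax=6.4

Answer: 0 0 0 6.4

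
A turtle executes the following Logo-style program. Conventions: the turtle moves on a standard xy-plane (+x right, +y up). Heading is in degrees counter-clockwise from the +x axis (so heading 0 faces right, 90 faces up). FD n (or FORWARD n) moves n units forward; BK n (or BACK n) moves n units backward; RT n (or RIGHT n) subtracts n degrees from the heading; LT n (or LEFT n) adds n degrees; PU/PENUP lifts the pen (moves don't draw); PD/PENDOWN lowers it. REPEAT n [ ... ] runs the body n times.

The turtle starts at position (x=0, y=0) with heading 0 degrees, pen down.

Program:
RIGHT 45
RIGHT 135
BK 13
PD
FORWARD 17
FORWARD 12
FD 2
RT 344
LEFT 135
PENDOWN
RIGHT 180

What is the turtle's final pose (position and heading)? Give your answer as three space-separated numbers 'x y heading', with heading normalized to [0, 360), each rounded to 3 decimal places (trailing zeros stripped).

Executing turtle program step by step:
Start: pos=(0,0), heading=0, pen down
RT 45: heading 0 -> 315
RT 135: heading 315 -> 180
BK 13: (0,0) -> (13,0) [heading=180, draw]
PD: pen down
FD 17: (13,0) -> (-4,0) [heading=180, draw]
FD 12: (-4,0) -> (-16,0) [heading=180, draw]
FD 2: (-16,0) -> (-18,0) [heading=180, draw]
RT 344: heading 180 -> 196
LT 135: heading 196 -> 331
PD: pen down
RT 180: heading 331 -> 151
Final: pos=(-18,0), heading=151, 4 segment(s) drawn

Answer: -18 0 151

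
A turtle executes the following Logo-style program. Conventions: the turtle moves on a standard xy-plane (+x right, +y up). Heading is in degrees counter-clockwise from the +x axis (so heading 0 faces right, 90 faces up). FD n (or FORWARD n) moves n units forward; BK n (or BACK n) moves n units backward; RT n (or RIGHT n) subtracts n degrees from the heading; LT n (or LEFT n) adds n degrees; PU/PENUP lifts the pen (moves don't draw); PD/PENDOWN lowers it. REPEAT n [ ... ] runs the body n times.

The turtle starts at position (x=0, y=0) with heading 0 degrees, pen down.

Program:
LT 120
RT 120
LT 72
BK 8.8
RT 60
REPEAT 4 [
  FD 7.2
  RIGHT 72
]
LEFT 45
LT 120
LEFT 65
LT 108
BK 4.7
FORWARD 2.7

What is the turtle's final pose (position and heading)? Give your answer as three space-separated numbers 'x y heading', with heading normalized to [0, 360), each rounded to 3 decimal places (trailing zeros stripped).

Executing turtle program step by step:
Start: pos=(0,0), heading=0, pen down
LT 120: heading 0 -> 120
RT 120: heading 120 -> 0
LT 72: heading 0 -> 72
BK 8.8: (0,0) -> (-2.719,-8.369) [heading=72, draw]
RT 60: heading 72 -> 12
REPEAT 4 [
  -- iteration 1/4 --
  FD 7.2: (-2.719,-8.369) -> (4.323,-6.872) [heading=12, draw]
  RT 72: heading 12 -> 300
  -- iteration 2/4 --
  FD 7.2: (4.323,-6.872) -> (7.923,-13.108) [heading=300, draw]
  RT 72: heading 300 -> 228
  -- iteration 3/4 --
  FD 7.2: (7.923,-13.108) -> (3.106,-18.458) [heading=228, draw]
  RT 72: heading 228 -> 156
  -- iteration 4/4 --
  FD 7.2: (3.106,-18.458) -> (-3.472,-15.53) [heading=156, draw]
  RT 72: heading 156 -> 84
]
LT 45: heading 84 -> 129
LT 120: heading 129 -> 249
LT 65: heading 249 -> 314
LT 108: heading 314 -> 62
BK 4.7: (-3.472,-15.53) -> (-5.678,-19.68) [heading=62, draw]
FD 2.7: (-5.678,-19.68) -> (-4.411,-17.296) [heading=62, draw]
Final: pos=(-4.411,-17.296), heading=62, 7 segment(s) drawn

Answer: -4.411 -17.296 62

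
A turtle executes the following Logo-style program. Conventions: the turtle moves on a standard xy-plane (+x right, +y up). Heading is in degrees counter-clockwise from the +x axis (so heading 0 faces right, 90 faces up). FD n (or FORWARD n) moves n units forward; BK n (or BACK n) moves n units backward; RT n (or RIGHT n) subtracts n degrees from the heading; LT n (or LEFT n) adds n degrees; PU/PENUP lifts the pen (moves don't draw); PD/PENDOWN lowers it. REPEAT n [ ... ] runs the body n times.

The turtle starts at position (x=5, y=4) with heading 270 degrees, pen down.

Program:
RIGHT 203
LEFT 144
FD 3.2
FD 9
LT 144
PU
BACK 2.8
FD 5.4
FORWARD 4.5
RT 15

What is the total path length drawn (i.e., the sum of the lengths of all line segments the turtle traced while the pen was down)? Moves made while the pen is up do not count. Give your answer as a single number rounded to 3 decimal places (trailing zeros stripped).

Answer: 12.2

Derivation:
Executing turtle program step by step:
Start: pos=(5,4), heading=270, pen down
RT 203: heading 270 -> 67
LT 144: heading 67 -> 211
FD 3.2: (5,4) -> (2.257,2.352) [heading=211, draw]
FD 9: (2.257,2.352) -> (-5.457,-2.283) [heading=211, draw]
LT 144: heading 211 -> 355
PU: pen up
BK 2.8: (-5.457,-2.283) -> (-8.247,-2.039) [heading=355, move]
FD 5.4: (-8.247,-2.039) -> (-2.867,-2.51) [heading=355, move]
FD 4.5: (-2.867,-2.51) -> (1.616,-2.902) [heading=355, move]
RT 15: heading 355 -> 340
Final: pos=(1.616,-2.902), heading=340, 2 segment(s) drawn

Segment lengths:
  seg 1: (5,4) -> (2.257,2.352), length = 3.2
  seg 2: (2.257,2.352) -> (-5.457,-2.283), length = 9
Total = 12.2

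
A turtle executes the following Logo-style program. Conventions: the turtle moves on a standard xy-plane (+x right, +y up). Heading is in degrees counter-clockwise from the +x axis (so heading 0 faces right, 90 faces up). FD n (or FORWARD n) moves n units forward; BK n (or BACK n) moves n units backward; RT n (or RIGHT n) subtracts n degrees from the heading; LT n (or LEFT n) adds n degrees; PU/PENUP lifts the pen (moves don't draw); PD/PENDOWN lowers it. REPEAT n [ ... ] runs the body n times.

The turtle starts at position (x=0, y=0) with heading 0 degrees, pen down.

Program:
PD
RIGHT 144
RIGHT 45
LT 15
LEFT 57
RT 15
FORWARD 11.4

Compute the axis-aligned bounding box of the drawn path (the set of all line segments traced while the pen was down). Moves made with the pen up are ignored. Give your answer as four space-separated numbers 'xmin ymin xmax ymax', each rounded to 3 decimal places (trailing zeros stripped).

Answer: -7.628 -8.472 0 0

Derivation:
Executing turtle program step by step:
Start: pos=(0,0), heading=0, pen down
PD: pen down
RT 144: heading 0 -> 216
RT 45: heading 216 -> 171
LT 15: heading 171 -> 186
LT 57: heading 186 -> 243
RT 15: heading 243 -> 228
FD 11.4: (0,0) -> (-7.628,-8.472) [heading=228, draw]
Final: pos=(-7.628,-8.472), heading=228, 1 segment(s) drawn

Segment endpoints: x in {-7.628, 0}, y in {-8.472, 0}
xmin=-7.628, ymin=-8.472, xmax=0, ymax=0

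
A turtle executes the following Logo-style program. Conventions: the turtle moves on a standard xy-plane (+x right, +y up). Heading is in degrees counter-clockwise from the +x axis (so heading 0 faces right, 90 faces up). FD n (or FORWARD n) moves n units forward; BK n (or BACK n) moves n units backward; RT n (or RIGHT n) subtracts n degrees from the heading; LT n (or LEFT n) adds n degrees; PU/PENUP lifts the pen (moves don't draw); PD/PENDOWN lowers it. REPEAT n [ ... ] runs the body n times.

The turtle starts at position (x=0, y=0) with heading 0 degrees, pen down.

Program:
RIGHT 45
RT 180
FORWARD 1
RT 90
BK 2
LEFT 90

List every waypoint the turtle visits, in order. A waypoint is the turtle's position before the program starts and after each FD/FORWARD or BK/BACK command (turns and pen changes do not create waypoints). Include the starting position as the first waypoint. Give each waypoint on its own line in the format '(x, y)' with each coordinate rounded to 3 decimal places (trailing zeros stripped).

Executing turtle program step by step:
Start: pos=(0,0), heading=0, pen down
RT 45: heading 0 -> 315
RT 180: heading 315 -> 135
FD 1: (0,0) -> (-0.707,0.707) [heading=135, draw]
RT 90: heading 135 -> 45
BK 2: (-0.707,0.707) -> (-2.121,-0.707) [heading=45, draw]
LT 90: heading 45 -> 135
Final: pos=(-2.121,-0.707), heading=135, 2 segment(s) drawn
Waypoints (3 total):
(0, 0)
(-0.707, 0.707)
(-2.121, -0.707)

Answer: (0, 0)
(-0.707, 0.707)
(-2.121, -0.707)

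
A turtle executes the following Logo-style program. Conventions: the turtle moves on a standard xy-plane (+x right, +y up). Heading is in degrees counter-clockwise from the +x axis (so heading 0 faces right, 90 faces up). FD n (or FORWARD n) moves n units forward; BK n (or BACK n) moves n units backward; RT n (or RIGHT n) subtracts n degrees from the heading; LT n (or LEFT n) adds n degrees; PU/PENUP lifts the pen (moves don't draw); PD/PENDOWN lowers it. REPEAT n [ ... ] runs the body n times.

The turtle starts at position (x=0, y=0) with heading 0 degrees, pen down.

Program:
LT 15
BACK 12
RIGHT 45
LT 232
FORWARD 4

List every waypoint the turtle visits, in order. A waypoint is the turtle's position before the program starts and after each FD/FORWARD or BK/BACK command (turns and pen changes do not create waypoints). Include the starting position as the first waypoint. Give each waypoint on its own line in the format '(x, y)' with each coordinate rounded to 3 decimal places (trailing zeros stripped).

Executing turtle program step by step:
Start: pos=(0,0), heading=0, pen down
LT 15: heading 0 -> 15
BK 12: (0,0) -> (-11.591,-3.106) [heading=15, draw]
RT 45: heading 15 -> 330
LT 232: heading 330 -> 202
FD 4: (-11.591,-3.106) -> (-15.3,-4.604) [heading=202, draw]
Final: pos=(-15.3,-4.604), heading=202, 2 segment(s) drawn
Waypoints (3 total):
(0, 0)
(-11.591, -3.106)
(-15.3, -4.604)

Answer: (0, 0)
(-11.591, -3.106)
(-15.3, -4.604)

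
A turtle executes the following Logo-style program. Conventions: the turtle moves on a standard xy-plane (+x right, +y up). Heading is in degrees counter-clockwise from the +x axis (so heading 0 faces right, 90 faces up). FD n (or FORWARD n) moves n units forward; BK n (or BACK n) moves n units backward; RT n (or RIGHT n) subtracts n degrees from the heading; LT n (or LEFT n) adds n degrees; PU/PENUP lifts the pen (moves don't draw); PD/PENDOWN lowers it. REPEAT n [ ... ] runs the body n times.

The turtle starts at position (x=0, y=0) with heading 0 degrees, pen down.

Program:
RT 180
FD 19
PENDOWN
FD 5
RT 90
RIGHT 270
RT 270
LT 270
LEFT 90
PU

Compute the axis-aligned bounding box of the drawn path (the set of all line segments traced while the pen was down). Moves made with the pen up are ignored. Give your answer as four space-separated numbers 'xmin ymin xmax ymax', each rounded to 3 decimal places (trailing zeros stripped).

Answer: -24 0 0 0

Derivation:
Executing turtle program step by step:
Start: pos=(0,0), heading=0, pen down
RT 180: heading 0 -> 180
FD 19: (0,0) -> (-19,0) [heading=180, draw]
PD: pen down
FD 5: (-19,0) -> (-24,0) [heading=180, draw]
RT 90: heading 180 -> 90
RT 270: heading 90 -> 180
RT 270: heading 180 -> 270
LT 270: heading 270 -> 180
LT 90: heading 180 -> 270
PU: pen up
Final: pos=(-24,0), heading=270, 2 segment(s) drawn

Segment endpoints: x in {-24, -19, 0}, y in {0, 0, 0}
xmin=-24, ymin=0, xmax=0, ymax=0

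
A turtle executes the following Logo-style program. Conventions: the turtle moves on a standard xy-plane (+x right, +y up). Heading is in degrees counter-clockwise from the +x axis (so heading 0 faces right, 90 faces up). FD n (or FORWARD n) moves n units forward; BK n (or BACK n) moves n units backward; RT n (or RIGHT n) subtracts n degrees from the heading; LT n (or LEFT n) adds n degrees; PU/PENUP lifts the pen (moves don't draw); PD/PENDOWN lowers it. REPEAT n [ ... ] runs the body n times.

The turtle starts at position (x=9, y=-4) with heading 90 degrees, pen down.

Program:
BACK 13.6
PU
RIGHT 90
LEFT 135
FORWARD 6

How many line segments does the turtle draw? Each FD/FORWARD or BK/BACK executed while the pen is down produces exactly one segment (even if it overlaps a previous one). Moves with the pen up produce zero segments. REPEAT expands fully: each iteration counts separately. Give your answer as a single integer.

Executing turtle program step by step:
Start: pos=(9,-4), heading=90, pen down
BK 13.6: (9,-4) -> (9,-17.6) [heading=90, draw]
PU: pen up
RT 90: heading 90 -> 0
LT 135: heading 0 -> 135
FD 6: (9,-17.6) -> (4.757,-13.357) [heading=135, move]
Final: pos=(4.757,-13.357), heading=135, 1 segment(s) drawn
Segments drawn: 1

Answer: 1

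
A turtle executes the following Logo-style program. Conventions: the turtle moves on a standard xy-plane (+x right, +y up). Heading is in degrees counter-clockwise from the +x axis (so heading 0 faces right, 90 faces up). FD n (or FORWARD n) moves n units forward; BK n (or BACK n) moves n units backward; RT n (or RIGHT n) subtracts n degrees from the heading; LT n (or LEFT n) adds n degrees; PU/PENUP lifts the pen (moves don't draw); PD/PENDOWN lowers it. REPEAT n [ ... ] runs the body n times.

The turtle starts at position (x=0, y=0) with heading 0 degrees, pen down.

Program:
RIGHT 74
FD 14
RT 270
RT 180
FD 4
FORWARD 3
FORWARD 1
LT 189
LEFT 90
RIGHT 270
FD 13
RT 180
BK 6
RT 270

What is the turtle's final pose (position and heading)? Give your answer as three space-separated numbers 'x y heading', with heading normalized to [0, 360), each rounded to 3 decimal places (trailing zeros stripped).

Executing turtle program step by step:
Start: pos=(0,0), heading=0, pen down
RT 74: heading 0 -> 286
FD 14: (0,0) -> (3.859,-13.458) [heading=286, draw]
RT 270: heading 286 -> 16
RT 180: heading 16 -> 196
FD 4: (3.859,-13.458) -> (0.014,-14.56) [heading=196, draw]
FD 3: (0.014,-14.56) -> (-2.87,-15.387) [heading=196, draw]
FD 1: (-2.87,-15.387) -> (-3.831,-15.663) [heading=196, draw]
LT 189: heading 196 -> 25
LT 90: heading 25 -> 115
RT 270: heading 115 -> 205
FD 13: (-3.831,-15.663) -> (-15.613,-21.157) [heading=205, draw]
RT 180: heading 205 -> 25
BK 6: (-15.613,-21.157) -> (-21.051,-23.693) [heading=25, draw]
RT 270: heading 25 -> 115
Final: pos=(-21.051,-23.693), heading=115, 6 segment(s) drawn

Answer: -21.051 -23.693 115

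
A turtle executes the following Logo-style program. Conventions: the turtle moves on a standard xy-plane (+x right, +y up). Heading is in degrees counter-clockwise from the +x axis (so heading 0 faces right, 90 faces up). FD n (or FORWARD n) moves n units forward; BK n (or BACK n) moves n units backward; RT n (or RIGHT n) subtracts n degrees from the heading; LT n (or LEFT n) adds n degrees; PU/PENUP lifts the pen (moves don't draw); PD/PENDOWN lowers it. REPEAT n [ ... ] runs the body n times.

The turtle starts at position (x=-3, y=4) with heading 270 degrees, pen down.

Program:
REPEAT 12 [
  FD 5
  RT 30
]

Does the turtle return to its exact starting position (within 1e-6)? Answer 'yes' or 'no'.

Answer: yes

Derivation:
Executing turtle program step by step:
Start: pos=(-3,4), heading=270, pen down
REPEAT 12 [
  -- iteration 1/12 --
  FD 5: (-3,4) -> (-3,-1) [heading=270, draw]
  RT 30: heading 270 -> 240
  -- iteration 2/12 --
  FD 5: (-3,-1) -> (-5.5,-5.33) [heading=240, draw]
  RT 30: heading 240 -> 210
  -- iteration 3/12 --
  FD 5: (-5.5,-5.33) -> (-9.83,-7.83) [heading=210, draw]
  RT 30: heading 210 -> 180
  -- iteration 4/12 --
  FD 5: (-9.83,-7.83) -> (-14.83,-7.83) [heading=180, draw]
  RT 30: heading 180 -> 150
  -- iteration 5/12 --
  FD 5: (-14.83,-7.83) -> (-19.16,-5.33) [heading=150, draw]
  RT 30: heading 150 -> 120
  -- iteration 6/12 --
  FD 5: (-19.16,-5.33) -> (-21.66,-1) [heading=120, draw]
  RT 30: heading 120 -> 90
  -- iteration 7/12 --
  FD 5: (-21.66,-1) -> (-21.66,4) [heading=90, draw]
  RT 30: heading 90 -> 60
  -- iteration 8/12 --
  FD 5: (-21.66,4) -> (-19.16,8.33) [heading=60, draw]
  RT 30: heading 60 -> 30
  -- iteration 9/12 --
  FD 5: (-19.16,8.33) -> (-14.83,10.83) [heading=30, draw]
  RT 30: heading 30 -> 0
  -- iteration 10/12 --
  FD 5: (-14.83,10.83) -> (-9.83,10.83) [heading=0, draw]
  RT 30: heading 0 -> 330
  -- iteration 11/12 --
  FD 5: (-9.83,10.83) -> (-5.5,8.33) [heading=330, draw]
  RT 30: heading 330 -> 300
  -- iteration 12/12 --
  FD 5: (-5.5,8.33) -> (-3,4) [heading=300, draw]
  RT 30: heading 300 -> 270
]
Final: pos=(-3,4), heading=270, 12 segment(s) drawn

Start position: (-3, 4)
Final position: (-3, 4)
Distance = 0; < 1e-6 -> CLOSED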